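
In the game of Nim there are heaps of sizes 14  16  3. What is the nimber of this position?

29

Nim-sum: 14 ⊕ 16 ⊕ 3 = 29.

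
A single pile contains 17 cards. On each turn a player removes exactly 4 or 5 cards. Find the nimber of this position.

2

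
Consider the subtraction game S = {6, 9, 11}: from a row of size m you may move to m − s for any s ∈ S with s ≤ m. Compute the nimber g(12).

Grundy values for subtraction set {6, 9, 11}:
g(0) = mex{} = 0
g(1) = mex{} = 0
g(2) = mex{} = 0
g(3) = mex{} = 0
g(4) = mex{} = 0
g(5) = mex{} = 0
g(6) = mex{0} = 1
g(7) = mex{0} = 1
g(8) = mex{0} = 1
g(9) = mex{0} = 1
g(10) = mex{0} = 1
g(11) = mex{0} = 1
g(12) = mex{0,1} = 2
So g(12) = 2.

2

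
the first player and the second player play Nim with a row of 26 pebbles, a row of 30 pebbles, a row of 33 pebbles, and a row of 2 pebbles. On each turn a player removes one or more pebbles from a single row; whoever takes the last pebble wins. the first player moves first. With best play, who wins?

the first player wins

Nim-sum: 26 ⊕ 30 ⊕ 33 ⊕ 2 = 39.
The nim-sum is 39 ≠ 0, so this is an N-position: the player to move can win; the first player has a winning move.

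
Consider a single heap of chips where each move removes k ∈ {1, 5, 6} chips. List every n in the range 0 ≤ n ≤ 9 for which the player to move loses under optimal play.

0, 2, 4

Compute g(0), g(1), … for moves {1, 5, 6}:
g(0) = mex{} = 0
g(1) = mex{0} = 1
g(2) = mex{1} = 0
g(3) = mex{0} = 1
g(4) = mex{1} = 0
g(5) = mex{0} = 1
g(6) = mex{0,1} = 2
g(7) = mex{0,1,2} = 3
g(8) = mex{0,1,3} = 2
g(9) = mex{0,1,2} = 3
The P-positions (g = 0) in 0..9 are 0, 2, 4.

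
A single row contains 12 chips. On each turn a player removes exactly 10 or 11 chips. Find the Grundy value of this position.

1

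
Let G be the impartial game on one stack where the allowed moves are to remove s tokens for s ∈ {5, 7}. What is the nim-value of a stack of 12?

0

Grundy values for subtraction set {5, 7}:
g(0) = mex{} = 0
g(1) = mex{} = 0
g(2) = mex{} = 0
g(3) = mex{} = 0
g(4) = mex{} = 0
g(5) = mex{0} = 1
g(6) = mex{0} = 1
g(7) = mex{0} = 1
g(8) = mex{0} = 1
g(9) = mex{0} = 1
g(10) = mex{0,1} = 2
g(11) = mex{0,1} = 2
g(12) = mex{1} = 0
So g(12) = 0.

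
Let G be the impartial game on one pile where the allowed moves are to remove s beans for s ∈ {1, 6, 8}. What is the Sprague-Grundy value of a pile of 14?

Compute g(0), g(1), … for moves {1, 6, 8}:
k:     0  1  2  3  4  5  6  7  8  9 10 11 12 13 14
g(k):  0  1  0  1  0  1  2  0  1  0  1  0  1  2  0
So g(14) = 0.

0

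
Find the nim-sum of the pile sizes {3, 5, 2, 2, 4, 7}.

5

Compute the nim-sum pairwise:
3 ⊕ 5 = 6
6 ⊕ 2 = 4
4 ⊕ 2 = 6
6 ⊕ 4 = 2
2 ⊕ 7 = 5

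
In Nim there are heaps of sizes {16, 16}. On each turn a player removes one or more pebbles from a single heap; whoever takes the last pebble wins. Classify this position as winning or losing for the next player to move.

Write each in binary and XOR column by column:
  10000  (16)
  10000  (16)
  -----
  00000  (0)
The nim-sum is 0, so this is a P-position: the player to move is in a losing position under optimal play.

Losing position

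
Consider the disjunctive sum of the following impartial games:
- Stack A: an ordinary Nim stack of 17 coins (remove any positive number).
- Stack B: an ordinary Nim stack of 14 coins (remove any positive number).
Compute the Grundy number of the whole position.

31

Stack A is a plain Nim stack of size 17, so its Grundy value is 17.
Stack B is a plain Nim stack of size 14, so its Grundy value is 14.
By the Sprague-Grundy theorem, the Grundy value of a sum of independent games is the XOR of the component values.
Combined value = 17 XOR 14 = 31.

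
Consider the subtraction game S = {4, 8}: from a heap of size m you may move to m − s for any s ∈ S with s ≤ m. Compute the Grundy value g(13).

Build the Grundy sequence with g(k) = mex{g(k−s) : s ∈ {4, 8}, s ≤ k}:
g(0) = mex{} = 0
g(1) = mex{} = 0
g(2) = mex{} = 0
g(3) = mex{} = 0
g(4) = mex{0} = 1
g(5) = mex{0} = 1
g(6) = mex{0} = 1
g(7) = mex{0} = 1
g(8) = mex{0,1} = 2
g(9) = mex{0,1} = 2
g(10) = mex{0,1} = 2
g(11) = mex{0,1} = 2
g(12) = mex{1,2} = 0
g(13) = mex{1,2} = 0
So g(13) = 0.

0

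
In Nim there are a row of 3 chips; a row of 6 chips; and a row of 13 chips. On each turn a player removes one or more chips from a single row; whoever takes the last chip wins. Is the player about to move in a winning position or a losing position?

Winning position

Bitwise XOR of the heap sizes:
  0011  (3)
  0110  (6)
  1101  (13)
  ----
  1000  (8)
The nim-sum is 8 ≠ 0, so this is an N-position: the player to move can win.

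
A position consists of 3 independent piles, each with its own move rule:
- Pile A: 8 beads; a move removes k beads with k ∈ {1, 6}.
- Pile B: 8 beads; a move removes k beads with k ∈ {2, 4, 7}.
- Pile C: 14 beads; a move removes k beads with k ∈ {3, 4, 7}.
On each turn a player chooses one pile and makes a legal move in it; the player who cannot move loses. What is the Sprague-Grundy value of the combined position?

For pile A, compute g(0), g(1), … with moves {1, 6}:
g(0) = mex{} = 0
g(1) = mex{0} = 1
g(2) = mex{1} = 0
g(3) = mex{0} = 1
g(4) = mex{1} = 0
g(5) = mex{0} = 1
g(6) = mex{0,1} = 2
g(7) = mex{1,2} = 0
g(8) = mex{0} = 1
So g(8) = 1.
Grundy values for pile B (subtraction set {2, 4, 7}):
g(0) = mex{} = 0
g(1) = mex{} = 0
g(2) = mex{0} = 1
g(3) = mex{0} = 1
g(4) = mex{0,1} = 2
g(5) = mex{0,1} = 2
g(6) = mex{1,2} = 0
g(7) = mex{0,1,2} = 3
g(8) = mex{0,2} = 1
So g(8) = 1.
For pile C, compute g(0), g(1), … with moves {3, 4, 7}:
g(0) = mex{} = 0
g(1) = mex{} = 0
g(2) = mex{} = 0
g(3) = mex{0} = 1
g(4) = mex{0} = 1
g(5) = mex{0} = 1
g(6) = mex{0,1} = 2
g(7) = mex{0,1} = 2
g(8) = mex{0,1} = 2
g(9) = mex{0,1,2} = 3
g(10) = mex{1,2} = 0
g(11) = mex{1,2} = 0
g(12) = mex{1,2,3} = 0
g(13) = mex{0,2,3} = 1
g(14) = mex{0,2} = 1
So g(14) = 1.
The value of a disjunctive sum is the nim-sum of the parts.
Combined value = 1 ⊕ 1 ⊕ 1 = 1.

1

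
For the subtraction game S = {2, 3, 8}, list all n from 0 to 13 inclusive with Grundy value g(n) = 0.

Build the Grundy sequence with g(k) = mex{g(k−s) : s ∈ {2, 3, 8}, s ≤ k}:
g(0) = mex{} = 0
g(1) = mex{} = 0
g(2) = mex{0} = 1
g(3) = mex{0} = 1
g(4) = mex{0,1} = 2
g(5) = mex{1} = 0
g(6) = mex{1,2} = 0
g(7) = mex{0,2} = 1
g(8) = mex{0} = 1
g(9) = mex{0,1} = 2
g(10) = mex{1} = 0
g(11) = mex{1,2} = 0
g(12) = mex{0,2} = 1
g(13) = mex{0} = 1
The P-positions (g = 0) in 0..13 are 0, 1, 5, 6, 10, 11.

0, 1, 5, 6, 10, 11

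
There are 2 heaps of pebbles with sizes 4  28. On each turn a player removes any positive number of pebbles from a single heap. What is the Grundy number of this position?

Nim-sum: 4 ^ 28 = 24.

24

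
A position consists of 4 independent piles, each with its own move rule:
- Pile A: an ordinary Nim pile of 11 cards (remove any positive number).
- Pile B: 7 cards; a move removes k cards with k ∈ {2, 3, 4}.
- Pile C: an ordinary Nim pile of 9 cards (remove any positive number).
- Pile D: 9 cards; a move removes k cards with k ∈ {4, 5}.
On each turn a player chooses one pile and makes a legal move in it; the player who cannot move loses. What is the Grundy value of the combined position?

2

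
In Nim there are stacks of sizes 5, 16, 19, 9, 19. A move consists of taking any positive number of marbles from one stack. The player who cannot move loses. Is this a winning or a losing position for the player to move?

Compute the nim-sum pairwise:
5 XOR 16 = 21
21 XOR 19 = 6
6 XOR 9 = 15
15 XOR 19 = 28
The nim-sum is 28 ≠ 0, so this is an N-position: the player to move can win.

Winning position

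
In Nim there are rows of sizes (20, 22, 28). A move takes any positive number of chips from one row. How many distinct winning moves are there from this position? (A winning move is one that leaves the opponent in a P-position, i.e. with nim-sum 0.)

3

Nim-sum: 20 XOR 22 XOR 28 = 30.
The overall nim-sum is X = 30. A row of size p has a winning move iff p XOR X < p (reduce it to p XOR X).
  20: 20 XOR 30 = 10 < 20 — winning move (to 10).
  22: 22 XOR 30 = 8 < 22 — winning move (to 8).
  28: 28 XOR 30 = 2 < 28 — winning move (to 2).
That gives 3 winning moves.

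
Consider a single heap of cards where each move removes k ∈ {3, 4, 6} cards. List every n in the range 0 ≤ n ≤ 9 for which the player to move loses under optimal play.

0, 1, 2, 9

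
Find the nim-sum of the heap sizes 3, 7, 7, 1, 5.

Nim-sum: 3 XOR 7 XOR 7 XOR 1 XOR 5 = 7.

7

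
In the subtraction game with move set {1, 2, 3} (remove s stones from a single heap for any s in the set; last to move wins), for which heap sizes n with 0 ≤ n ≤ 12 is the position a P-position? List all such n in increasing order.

0, 4, 8, 12

Grundy values for subtraction set {1, 2, 3}:
k:     0  1  2  3  4  5  6  7  8  9 10 11 12
g(k):  0  1  2  3  0  1  2  3  0  1  2  3  0
The P-positions (g = 0) in 0..12 are 0, 4, 8, 12.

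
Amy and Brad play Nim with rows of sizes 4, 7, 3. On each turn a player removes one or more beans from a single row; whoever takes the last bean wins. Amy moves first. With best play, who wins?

Brad wins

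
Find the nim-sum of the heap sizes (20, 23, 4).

Compute the nim-sum pairwise:
20 XOR 23 = 3
3 XOR 4 = 7

7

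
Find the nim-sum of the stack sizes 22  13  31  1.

5

Compute the nim-sum pairwise:
22 XOR 13 = 27
27 XOR 31 = 4
4 XOR 1 = 5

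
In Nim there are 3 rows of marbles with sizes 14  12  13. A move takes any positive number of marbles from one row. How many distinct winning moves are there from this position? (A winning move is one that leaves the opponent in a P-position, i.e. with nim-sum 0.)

3

Compute the nim-sum pairwise:
14 ⊕ 12 = 2
2 ⊕ 13 = 15
The overall nim-sum is X = 15. A row of size p has a winning move iff p XOR X < p (reduce it to p XOR X).
  14: 14 XOR 15 = 1 < 14 — winning move (to 1).
  12: 12 XOR 15 = 3 < 12 — winning move (to 3).
  13: 13 XOR 15 = 2 < 13 — winning move (to 2).
That gives 3 winning moves.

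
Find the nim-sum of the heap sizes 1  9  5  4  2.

Write each in binary and XOR column by column:
  0001  (1)
  1001  (9)
  0101  (5)
  0100  (4)
  0010  (2)
  ----
  1011  (11)

11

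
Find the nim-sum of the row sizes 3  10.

9

Compute the nim-sum pairwise:
3 ⊕ 10 = 9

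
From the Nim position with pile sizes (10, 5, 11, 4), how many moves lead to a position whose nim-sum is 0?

Nim-sum: 10 ^ 5 ^ 11 ^ 4 = 0.
The nim-sum is already 0, so every move leaves a nonzero nim-sum — there are no winning moves.

0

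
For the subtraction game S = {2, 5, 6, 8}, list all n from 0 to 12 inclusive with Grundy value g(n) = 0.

Build the Grundy sequence with g(k) = mex{g(k−s) : s ∈ {2, 5, 6, 8}, s ≤ k}:
k:     0  1  2  3  4  5  6  7  8  9 10 11 12
g(k):  0  0  1  1  0  2  1  3  2  2  3  0  2
The P-positions (g = 0) in 0..12 are 0, 1, 4, 11.

0, 1, 4, 11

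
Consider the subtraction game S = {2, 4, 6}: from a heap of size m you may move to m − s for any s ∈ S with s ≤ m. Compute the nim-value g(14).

3

Build the Grundy sequence with g(k) = mex{g(k−s) : s ∈ {2, 4, 6}, s ≤ k}:
g(0) = mex{} = 0
g(1) = mex{} = 0
g(2) = mex{0} = 1
g(3) = mex{0} = 1
g(4) = mex{0,1} = 2
g(5) = mex{0,1} = 2
g(6) = mex{0,1,2} = 3
g(7) = mex{0,1,2} = 3
g(8) = mex{1,2,3} = 0
g(9) = mex{1,2,3} = 0
g(10) = mex{0,2,3} = 1
g(11) = mex{0,2,3} = 1
g(12) = mex{0,1,3} = 2
g(13) = mex{0,1,3} = 2
g(14) = mex{0,1,2} = 3
So g(14) = 3.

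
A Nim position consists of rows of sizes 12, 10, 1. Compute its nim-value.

7

Compute the nim-sum pairwise:
12 ^ 10 = 6
6 ^ 1 = 7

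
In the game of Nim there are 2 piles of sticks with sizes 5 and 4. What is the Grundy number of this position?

1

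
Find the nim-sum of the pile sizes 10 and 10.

Write each in binary and XOR column by column:
  1010  (10)
  1010  (10)
  ----
  0000  (0)

0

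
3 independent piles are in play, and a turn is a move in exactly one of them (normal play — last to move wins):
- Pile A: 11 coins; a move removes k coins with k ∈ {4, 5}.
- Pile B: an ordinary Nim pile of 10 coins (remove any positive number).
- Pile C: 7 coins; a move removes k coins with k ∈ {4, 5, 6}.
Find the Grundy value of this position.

For pile A, compute g(0), g(1), … with moves {4, 5}:
g(0) = mex{} = 0
g(1) = mex{} = 0
g(2) = mex{} = 0
g(3) = mex{} = 0
g(4) = mex{0} = 1
g(5) = mex{0} = 1
g(6) = mex{0} = 1
g(7) = mex{0} = 1
g(8) = mex{0,1} = 2
g(9) = mex{1} = 0
g(10) = mex{1} = 0
g(11) = mex{1} = 0
So g(11) = 0.
Pile B is a plain Nim pile of size 10, so its Grundy value is 10.
For pile C, compute g(0), g(1), … with moves {4, 5, 6}:
g(0) = mex{} = 0
g(1) = mex{} = 0
g(2) = mex{} = 0
g(3) = mex{} = 0
g(4) = mex{0} = 1
g(5) = mex{0} = 1
g(6) = mex{0} = 1
g(7) = mex{0} = 1
So g(7) = 1.
The value of a disjunctive sum is the nim-sum of the parts.
Combined value = 0 XOR 10 XOR 1 = 11.

11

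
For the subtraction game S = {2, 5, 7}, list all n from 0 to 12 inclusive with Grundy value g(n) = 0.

0, 1, 4, 10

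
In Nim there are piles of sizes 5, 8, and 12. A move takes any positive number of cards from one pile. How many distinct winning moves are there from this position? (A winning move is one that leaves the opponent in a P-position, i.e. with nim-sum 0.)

1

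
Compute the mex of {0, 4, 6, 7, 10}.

0 is in the set but 1 is not, so the mex is 1.

1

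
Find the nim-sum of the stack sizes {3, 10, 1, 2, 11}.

Nim-sum: 3 XOR 10 XOR 1 XOR 2 XOR 11 = 1.

1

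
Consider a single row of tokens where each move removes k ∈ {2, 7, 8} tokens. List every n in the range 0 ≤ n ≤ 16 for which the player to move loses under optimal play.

0, 1, 4, 5, 10, 14, 15

Compute g(0), g(1), … for moves {2, 7, 8}:
k:     0  1  2  3  4  5  6  7  8  9 10 11 12 13 14 15 16
g(k):  0  0  1  1  0  0  1  1  2  2  0  3  1  2  0  0  1
The P-positions (g = 0) in 0..16 are 0, 1, 4, 5, 10, 14, 15.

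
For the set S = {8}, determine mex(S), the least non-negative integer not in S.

0 is not in the set, so the mex is 0.

0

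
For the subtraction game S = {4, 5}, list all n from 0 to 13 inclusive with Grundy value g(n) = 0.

0, 1, 2, 3, 9, 10, 11, 12

Grundy values for subtraction set {4, 5}:
k:     0  1  2  3  4  5  6  7  8  9 10 11 12 13
g(k):  0  0  0  0  1  1  1  1  2  0  0  0  0  1
The P-positions (g = 0) in 0..13 are 0, 1, 2, 3, 9, 10, 11, 12.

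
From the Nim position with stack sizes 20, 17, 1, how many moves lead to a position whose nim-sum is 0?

Compute the nim-sum pairwise:
20 ⊕ 17 = 5
5 ⊕ 1 = 4
The overall nim-sum is X = 4. A stack of size p has a winning move iff p XOR X < p (reduce it to p XOR X).
  20: 20 XOR 4 = 16 < 20 — winning move (to 16).
  17: 17 XOR 4 = 21 ≥ 17 — no move.
  1: 1 XOR 4 = 5 ≥ 1 — no move.
That gives 1 winning move.

1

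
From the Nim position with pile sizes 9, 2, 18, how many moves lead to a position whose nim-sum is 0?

1

Compute the nim-sum pairwise:
9 ^ 2 = 11
11 ^ 18 = 25
The overall nim-sum is X = 25. A pile of size p has a winning move iff p XOR X < p (reduce it to p XOR X).
  9: 9 XOR 25 = 16 ≥ 9 — no move.
  2: 2 XOR 25 = 27 ≥ 2 — no move.
  18: 18 XOR 25 = 11 < 18 — winning move (to 11).
That gives 1 winning move.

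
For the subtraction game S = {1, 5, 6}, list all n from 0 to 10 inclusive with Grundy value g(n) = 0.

0, 2, 4

Build the Grundy sequence with g(k) = mex{g(k−s) : s ∈ {1, 5, 6}, s ≤ k}:
k:     0  1  2  3  4  5  6  7  8  9 10
g(k):  0  1  0  1  0  1  2  3  2  3  2
The P-positions (g = 0) in 0..10 are 0, 2, 4.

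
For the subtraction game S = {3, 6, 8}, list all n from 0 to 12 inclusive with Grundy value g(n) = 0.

Build the Grundy sequence with g(k) = mex{g(k−s) : s ∈ {3, 6, 8}, s ≤ k}:
g(0) = mex{} = 0
g(1) = mex{} = 0
g(2) = mex{} = 0
g(3) = mex{0} = 1
g(4) = mex{0} = 1
g(5) = mex{0} = 1
g(6) = mex{0,1} = 2
g(7) = mex{0,1} = 2
g(8) = mex{0,1} = 2
g(9) = mex{0,1,2} = 3
g(10) = mex{0,1,2} = 3
g(11) = mex{1,2} = 0
g(12) = mex{1,2,3} = 0
The P-positions (g = 0) in 0..12 are 0, 1, 2, 11, 12.

0, 1, 2, 11, 12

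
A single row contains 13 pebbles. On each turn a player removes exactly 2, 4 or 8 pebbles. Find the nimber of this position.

Grundy values for subtraction set {2, 4, 8}:
k:     0  1  2  3  4  5  6  7  8  9 10 11 12 13
g(k):  0  0  1  1  2  2  0  0  1  1  2  2  0  0
So g(13) = 0.

0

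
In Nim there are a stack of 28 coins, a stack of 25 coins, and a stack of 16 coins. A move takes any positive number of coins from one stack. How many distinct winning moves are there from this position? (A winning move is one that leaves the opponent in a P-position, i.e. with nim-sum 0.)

3

In binary:
  11100  (28)
  11001  (25)
  10000  (16)
  -----
  10101  (21)
The overall nim-sum is X = 21. A stack of size p has a winning move iff p XOR X < p (reduce it to p XOR X).
  28: 28 XOR 21 = 9 < 28 — winning move (to 9).
  25: 25 XOR 21 = 12 < 25 — winning move (to 12).
  16: 16 XOR 21 = 5 < 16 — winning move (to 5).
That gives 3 winning moves.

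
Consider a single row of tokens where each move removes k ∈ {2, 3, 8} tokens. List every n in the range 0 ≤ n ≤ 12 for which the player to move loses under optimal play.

0, 1, 5, 6, 10, 11

Compute g(0), g(1), … for moves {2, 3, 8}:
k:     0  1  2  3  4  5  6  7  8  9 10 11 12
g(k):  0  0  1  1  2  0  0  1  1  2  0  0  1
The P-positions (g = 0) in 0..12 are 0, 1, 5, 6, 10, 11.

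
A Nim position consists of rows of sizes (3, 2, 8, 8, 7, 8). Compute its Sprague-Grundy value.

14

Compute the nim-sum pairwise:
3 ⊕ 2 = 1
1 ⊕ 8 = 9
9 ⊕ 8 = 1
1 ⊕ 7 = 6
6 ⊕ 8 = 14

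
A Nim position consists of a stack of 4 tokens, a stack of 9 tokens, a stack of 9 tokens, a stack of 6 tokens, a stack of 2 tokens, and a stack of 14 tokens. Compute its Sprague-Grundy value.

Nim-sum: 4 ^ 9 ^ 9 ^ 6 ^ 2 ^ 14 = 14.

14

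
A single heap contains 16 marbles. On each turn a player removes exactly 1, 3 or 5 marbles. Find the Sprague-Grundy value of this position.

Compute g(0), g(1), … for moves {1, 3, 5}:
k:     0  1  2  3  4  5  6  7  8  9 10 11 12 13 14 15 16
g(k):  0  1  0  1  0  1  0  1  0  1  0  1  0  1  0  1  0
So g(16) = 0.

0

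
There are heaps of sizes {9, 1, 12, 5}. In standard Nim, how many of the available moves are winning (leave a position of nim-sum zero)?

3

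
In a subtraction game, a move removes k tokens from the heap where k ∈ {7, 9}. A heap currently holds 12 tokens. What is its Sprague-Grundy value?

Build the Grundy sequence with g(k) = mex{g(k−s) : s ∈ {7, 9}, s ≤ k}:
g(0) = mex{} = 0
g(1) = mex{} = 0
g(2) = mex{} = 0
g(3) = mex{} = 0
g(4) = mex{} = 0
g(5) = mex{} = 0
g(6) = mex{} = 0
g(7) = mex{0} = 1
g(8) = mex{0} = 1
g(9) = mex{0} = 1
g(10) = mex{0} = 1
g(11) = mex{0} = 1
g(12) = mex{0} = 1
So g(12) = 1.

1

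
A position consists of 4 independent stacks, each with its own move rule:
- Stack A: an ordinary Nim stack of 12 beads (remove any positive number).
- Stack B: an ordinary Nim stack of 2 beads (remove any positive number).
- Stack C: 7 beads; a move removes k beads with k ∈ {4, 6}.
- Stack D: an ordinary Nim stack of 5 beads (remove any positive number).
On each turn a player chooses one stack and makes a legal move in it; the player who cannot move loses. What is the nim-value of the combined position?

Stack A is a plain Nim stack of size 12, so its Grundy value is 12.
Stack B is a plain Nim stack of size 2, so its Grundy value is 2.
Build the Grundy sequence for stack C with g(k) = mex{g(k−s) : s ∈ {4, 6}, s ≤ k}:
g(0) = mex{} = 0
g(1) = mex{} = 0
g(2) = mex{} = 0
g(3) = mex{} = 0
g(4) = mex{0} = 1
g(5) = mex{0} = 1
g(6) = mex{0} = 1
g(7) = mex{0} = 1
So g(7) = 1.
Stack D is a plain Nim stack of size 5, so its Grundy value is 5.
By the Sprague-Grundy theorem, the Grundy value of a sum of independent games is the XOR of the component values.
Combined value = 12 ⊕ 2 ⊕ 1 ⊕ 5 = 10.

10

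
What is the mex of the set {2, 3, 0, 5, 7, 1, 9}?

The values 0, 1, 2, 3 are all present; 4 is the first non-negative integer missing from the set.

4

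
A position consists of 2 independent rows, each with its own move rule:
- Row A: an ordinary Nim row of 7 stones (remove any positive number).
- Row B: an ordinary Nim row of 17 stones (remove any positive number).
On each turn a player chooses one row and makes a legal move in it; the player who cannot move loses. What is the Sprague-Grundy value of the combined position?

22

Row A is a plain Nim row of size 7, so its Grundy value is 7.
Row B is a plain Nim row of size 17, so its Grundy value is 17.
By the Sprague-Grundy theorem, the Grundy value of a sum of independent games is the XOR of the component values.
Combined value = 7 ⊕ 17 = 22.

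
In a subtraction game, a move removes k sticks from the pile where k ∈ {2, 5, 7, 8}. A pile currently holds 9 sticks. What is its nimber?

Compute g(0), g(1), … for moves {2, 5, 7, 8}:
g(0) = mex{} = 0
g(1) = mex{} = 0
g(2) = mex{0} = 1
g(3) = mex{0} = 1
g(4) = mex{1} = 0
g(5) = mex{0,1} = 2
g(6) = mex{0} = 1
g(7) = mex{0,1,2} = 3
g(8) = mex{0,1} = 2
g(9) = mex{0,1,3} = 2
So g(9) = 2.

2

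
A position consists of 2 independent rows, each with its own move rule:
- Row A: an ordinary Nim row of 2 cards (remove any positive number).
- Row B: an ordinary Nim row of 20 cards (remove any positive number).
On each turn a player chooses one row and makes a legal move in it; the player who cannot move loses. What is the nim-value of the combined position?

Row A is a plain Nim row of size 2, so its Grundy value is 2.
Row B is a plain Nim row of size 20, so its Grundy value is 20.
The value of a disjunctive sum is the nim-sum of the parts.
Combined value = 2 XOR 20 = 22.

22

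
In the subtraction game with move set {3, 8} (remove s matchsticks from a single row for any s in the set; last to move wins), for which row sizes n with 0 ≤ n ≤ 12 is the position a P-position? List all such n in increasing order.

Compute g(0), g(1), … for moves {3, 8}:
k:     0  1  2  3  4  5  6  7  8  9 10 11 12
g(k):  0  0  0  1  1  1  0  0  2  1  1  0  0
The P-positions (g = 0) in 0..12 are 0, 1, 2, 6, 7, 11, 12.

0, 1, 2, 6, 7, 11, 12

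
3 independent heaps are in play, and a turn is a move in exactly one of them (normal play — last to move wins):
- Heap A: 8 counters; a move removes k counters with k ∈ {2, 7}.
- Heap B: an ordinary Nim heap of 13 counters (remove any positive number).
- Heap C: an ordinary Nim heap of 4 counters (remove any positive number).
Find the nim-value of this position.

For heap A, compute g(0), g(1), … with moves {2, 7}:
k:     0  1  2  3  4  5  6  7  8
g(k):  0  0  1  1  0  0  1  1  2
So g(8) = 2.
Heap B is a plain Nim heap of size 13, so its Grundy value is 13.
Heap C is a plain Nim heap of size 4, so its Grundy value is 4.
By the Sprague-Grundy theorem, the Grundy value of a sum of independent games is the XOR of the component values.
Combined value = 2 ⊕ 13 ⊕ 4 = 11.

11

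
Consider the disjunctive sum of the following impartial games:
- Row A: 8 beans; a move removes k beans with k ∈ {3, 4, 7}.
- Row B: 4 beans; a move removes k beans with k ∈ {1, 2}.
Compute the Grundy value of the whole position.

Build the Grundy sequence for row A with g(k) = mex{g(k−s) : s ∈ {3, 4, 7}, s ≤ k}:
g(0) = mex{} = 0
g(1) = mex{} = 0
g(2) = mex{} = 0
g(3) = mex{0} = 1
g(4) = mex{0} = 1
g(5) = mex{0} = 1
g(6) = mex{0,1} = 2
g(7) = mex{0,1} = 2
g(8) = mex{0,1} = 2
So g(8) = 2.
Grundy values for row B (subtraction set {1, 2}):
g(0) = mex{} = 0
g(1) = mex{0} = 1
g(2) = mex{0,1} = 2
g(3) = mex{1,2} = 0
g(4) = mex{0,2} = 1
So g(4) = 1.
The value of a disjunctive sum is the nim-sum of the parts.
Combined value = 2 XOR 1 = 3.

3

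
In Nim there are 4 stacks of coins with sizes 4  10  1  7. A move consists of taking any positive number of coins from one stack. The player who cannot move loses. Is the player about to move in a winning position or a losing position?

Winning position

Compute the nim-sum pairwise:
4 ⊕ 10 = 14
14 ⊕ 1 = 15
15 ⊕ 7 = 8
The nim-sum is 8 ≠ 0, so this is an N-position: the player to move can win.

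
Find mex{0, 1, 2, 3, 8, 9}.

The values 0, 1, 2, 3 are all present; 4 is the first non-negative integer missing from the set.

4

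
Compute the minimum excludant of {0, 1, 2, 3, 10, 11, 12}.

4

The values 0, 1, 2, 3 are all present; 4 is the first non-negative integer missing from the set.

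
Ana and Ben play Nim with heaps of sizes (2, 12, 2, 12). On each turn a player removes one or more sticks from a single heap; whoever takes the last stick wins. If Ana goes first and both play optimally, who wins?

Nim-sum: 2 XOR 12 XOR 2 XOR 12 = 0.
The nim-sum is 0, so this is a P-position: the player to move is in a losing position under optimal play; Ana is about to move from it and so loses — Ben wins.

Ben wins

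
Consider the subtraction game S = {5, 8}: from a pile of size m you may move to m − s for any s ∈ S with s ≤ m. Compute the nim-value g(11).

Grundy values for subtraction set {5, 8}:
g(0) = mex{} = 0
g(1) = mex{} = 0
g(2) = mex{} = 0
g(3) = mex{} = 0
g(4) = mex{} = 0
g(5) = mex{0} = 1
g(6) = mex{0} = 1
g(7) = mex{0} = 1
g(8) = mex{0} = 1
g(9) = mex{0} = 1
g(10) = mex{0,1} = 2
g(11) = mex{0,1} = 2
So g(11) = 2.

2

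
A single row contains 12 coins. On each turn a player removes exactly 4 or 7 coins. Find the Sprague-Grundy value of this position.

0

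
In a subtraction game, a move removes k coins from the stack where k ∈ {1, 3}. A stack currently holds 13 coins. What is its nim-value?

1

Compute g(0), g(1), … for moves {1, 3}:
k:     0  1  2  3  4  5  6  7  8  9 10 11 12 13
g(k):  0  1  0  1  0  1  0  1  0  1  0  1  0  1
So g(13) = 1.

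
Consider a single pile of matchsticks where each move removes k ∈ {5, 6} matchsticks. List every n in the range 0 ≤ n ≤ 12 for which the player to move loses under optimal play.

0, 1, 2, 3, 4, 11, 12

Build the Grundy sequence with g(k) = mex{g(k−s) : s ∈ {5, 6}, s ≤ k}:
g(0) = mex{} = 0
g(1) = mex{} = 0
g(2) = mex{} = 0
g(3) = mex{} = 0
g(4) = mex{} = 0
g(5) = mex{0} = 1
g(6) = mex{0} = 1
g(7) = mex{0} = 1
g(8) = mex{0} = 1
g(9) = mex{0} = 1
g(10) = mex{0,1} = 2
g(11) = mex{1} = 0
g(12) = mex{1} = 0
The P-positions (g = 0) in 0..12 are 0, 1, 2, 3, 4, 11, 12.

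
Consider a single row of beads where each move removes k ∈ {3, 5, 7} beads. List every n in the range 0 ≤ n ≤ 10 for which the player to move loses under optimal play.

Build the Grundy sequence with g(k) = mex{g(k−s) : s ∈ {3, 5, 7}, s ≤ k}:
k:     0  1  2  3  4  5  6  7  8  9 10
g(k):  0  0  0  1  1  1  2  2  2  3  0
The P-positions (g = 0) in 0..10 are 0, 1, 2, 10.

0, 1, 2, 10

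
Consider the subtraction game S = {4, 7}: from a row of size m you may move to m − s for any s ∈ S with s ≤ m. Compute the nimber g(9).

Compute g(0), g(1), … for moves {4, 7}:
g(0) = mex{} = 0
g(1) = mex{} = 0
g(2) = mex{} = 0
g(3) = mex{} = 0
g(4) = mex{0} = 1
g(5) = mex{0} = 1
g(6) = mex{0} = 1
g(7) = mex{0} = 1
g(8) = mex{0,1} = 2
g(9) = mex{0,1} = 2
So g(9) = 2.

2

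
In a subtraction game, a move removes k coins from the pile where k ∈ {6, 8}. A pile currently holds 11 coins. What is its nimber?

Grundy values for subtraction set {6, 8}:
k:     0  1  2  3  4  5  6  7  8  9 10 11
g(k):  0  0  0  0  0  0  1  1  1  1  1  1
So g(11) = 1.

1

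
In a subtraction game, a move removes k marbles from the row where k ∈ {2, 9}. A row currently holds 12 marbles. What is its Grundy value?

0

Compute g(0), g(1), … for moves {2, 9}:
k:     0  1  2  3  4  5  6  7  8  9 10 11 12
g(k):  0  0  1  1  0  0  1  1  0  2  1  0  0
So g(12) = 0.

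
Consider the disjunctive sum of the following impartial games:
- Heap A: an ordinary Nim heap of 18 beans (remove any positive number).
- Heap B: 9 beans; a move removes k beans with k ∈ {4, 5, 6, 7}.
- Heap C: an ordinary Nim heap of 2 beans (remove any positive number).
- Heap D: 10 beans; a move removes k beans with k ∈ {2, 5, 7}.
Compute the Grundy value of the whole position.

Heap A is a plain Nim heap of size 18, so its Grundy value is 18.
Build the Grundy sequence for heap B with g(k) = mex{g(k−s) : s ∈ {4, 5, 6, 7}, s ≤ k}:
g(0) = mex{} = 0
g(1) = mex{} = 0
g(2) = mex{} = 0
g(3) = mex{} = 0
g(4) = mex{0} = 1
g(5) = mex{0} = 1
g(6) = mex{0} = 1
g(7) = mex{0} = 1
g(8) = mex{0,1} = 2
g(9) = mex{0,1} = 2
So g(9) = 2.
Heap C is a plain Nim heap of size 2, so its Grundy value is 2.
Build the Grundy sequence for heap D with g(k) = mex{g(k−s) : s ∈ {2, 5, 7}, s ≤ k}:
k:     0  1  2  3  4  5  6  7  8  9 10
g(k):  0  0  1  1  0  2  1  3  2  2  0
So g(10) = 0.
The value of a disjunctive sum is the nim-sum of the parts.
Combined value = 18 XOR 2 XOR 2 XOR 0 = 18.

18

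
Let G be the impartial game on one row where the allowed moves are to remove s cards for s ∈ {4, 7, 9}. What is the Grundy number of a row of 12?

3

Compute g(0), g(1), … for moves {4, 7, 9}:
g(0) = mex{} = 0
g(1) = mex{} = 0
g(2) = mex{} = 0
g(3) = mex{} = 0
g(4) = mex{0} = 1
g(5) = mex{0} = 1
g(6) = mex{0} = 1
g(7) = mex{0} = 1
g(8) = mex{0,1} = 2
g(9) = mex{0,1} = 2
g(10) = mex{0,1} = 2
g(11) = mex{0,1} = 2
g(12) = mex{0,1,2} = 3
So g(12) = 3.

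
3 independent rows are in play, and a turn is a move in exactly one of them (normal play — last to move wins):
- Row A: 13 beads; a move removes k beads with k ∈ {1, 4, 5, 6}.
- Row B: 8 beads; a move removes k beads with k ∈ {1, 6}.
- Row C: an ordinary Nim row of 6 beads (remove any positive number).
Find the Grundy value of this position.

5

Build the Grundy sequence for row A with g(k) = mex{g(k−s) : s ∈ {1, 4, 5, 6}, s ≤ k}:
k:     0  1  2  3  4  5  6  7  8  9 10 11 12 13
g(k):  0  1  0  1  2  3  2  3  4  0  1  0  1  2
So g(13) = 2.
Grundy values for row B (subtraction set {1, 6}):
k:     0  1  2  3  4  5  6  7  8
g(k):  0  1  0  1  0  1  2  0  1
So g(8) = 1.
Row C is a plain Nim row of size 6, so its Grundy value is 6.
The value of a disjunctive sum is the nim-sum of the parts.
Combined value = 2 XOR 1 XOR 6 = 5.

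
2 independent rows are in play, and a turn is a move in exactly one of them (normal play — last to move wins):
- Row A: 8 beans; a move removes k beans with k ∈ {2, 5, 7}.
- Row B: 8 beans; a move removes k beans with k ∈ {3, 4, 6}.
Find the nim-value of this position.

Build the Grundy sequence for row A with g(k) = mex{g(k−s) : s ∈ {2, 5, 7}, s ≤ k}:
g(0) = mex{} = 0
g(1) = mex{} = 0
g(2) = mex{0} = 1
g(3) = mex{0} = 1
g(4) = mex{1} = 0
g(5) = mex{0,1} = 2
g(6) = mex{0} = 1
g(7) = mex{0,1,2} = 3
g(8) = mex{0,1} = 2
So g(8) = 2.
Grundy values for row B (subtraction set {3, 4, 6}):
k:     0  1  2  3  4  5  6  7  8
g(k):  0  0  0  1  1  1  2  2  2
So g(8) = 2.
By the Sprague-Grundy theorem, the Grundy value of a sum of independent games is the XOR of the component values.
Combined value = 2 ⊕ 2 = 0.

0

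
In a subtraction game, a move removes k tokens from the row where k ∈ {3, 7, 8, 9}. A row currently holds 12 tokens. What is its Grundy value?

0

Build the Grundy sequence with g(k) = mex{g(k−s) : s ∈ {3, 7, 8, 9}, s ≤ k}:
k:     0  1  2  3  4  5  6  7  8  9 10 11 12
g(k):  0  0  0  1  1  1  0  2  2  1  3  3  0
So g(12) = 0.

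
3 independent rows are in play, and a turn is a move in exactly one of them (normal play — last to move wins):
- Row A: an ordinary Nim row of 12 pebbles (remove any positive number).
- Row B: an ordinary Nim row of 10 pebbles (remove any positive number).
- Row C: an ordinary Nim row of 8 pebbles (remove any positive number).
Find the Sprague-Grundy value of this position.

14

Row A is a plain Nim row of size 12, so its Grundy value is 12.
Row B is a plain Nim row of size 10, so its Grundy value is 10.
Row C is a plain Nim row of size 8, so its Grundy value is 8.
By the Sprague-Grundy theorem, the Grundy value of a sum of independent games is the XOR of the component values.
Combined value = 12 XOR 10 XOR 8 = 14.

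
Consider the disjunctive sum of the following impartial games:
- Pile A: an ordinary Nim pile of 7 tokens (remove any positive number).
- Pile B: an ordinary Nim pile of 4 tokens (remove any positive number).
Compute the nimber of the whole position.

Pile A is a plain Nim pile of size 7, so its Grundy value is 7.
Pile B is a plain Nim pile of size 4, so its Grundy value is 4.
By the Sprague-Grundy theorem, the Grundy value of a sum of independent games is the XOR of the component values.
Combined value = 7 ⊕ 4 = 3.

3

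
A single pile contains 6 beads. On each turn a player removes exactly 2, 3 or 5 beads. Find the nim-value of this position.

3

Compute g(0), g(1), … for moves {2, 3, 5}:
g(0) = mex{} = 0
g(1) = mex{} = 0
g(2) = mex{0} = 1
g(3) = mex{0} = 1
g(4) = mex{0,1} = 2
g(5) = mex{0,1} = 2
g(6) = mex{0,1,2} = 3
So g(6) = 3.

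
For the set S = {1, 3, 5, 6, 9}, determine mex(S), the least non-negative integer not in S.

0

0 is not in the set, so the mex is 0.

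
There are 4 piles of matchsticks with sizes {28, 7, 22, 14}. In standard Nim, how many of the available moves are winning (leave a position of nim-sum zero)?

Compute the nim-sum pairwise:
28 XOR 7 = 27
27 XOR 22 = 13
13 XOR 14 = 3
The overall nim-sum is X = 3. A pile of size p has a winning move iff p XOR X < p (reduce it to p XOR X).
  28: 28 XOR 3 = 31 ≥ 28 — no move.
  7: 7 XOR 3 = 4 < 7 — winning move (to 4).
  22: 22 XOR 3 = 21 < 22 — winning move (to 21).
  14: 14 XOR 3 = 13 < 14 — winning move (to 13).
That gives 3 winning moves.

3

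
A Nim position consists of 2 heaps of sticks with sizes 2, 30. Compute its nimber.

Nim-sum: 2 ^ 30 = 28.

28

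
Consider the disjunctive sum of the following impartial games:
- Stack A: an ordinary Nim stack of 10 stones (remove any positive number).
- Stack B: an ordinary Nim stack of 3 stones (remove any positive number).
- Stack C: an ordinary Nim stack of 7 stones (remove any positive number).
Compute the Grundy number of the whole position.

Stack A is a plain Nim stack of size 10, so its Grundy value is 10.
Stack B is a plain Nim stack of size 3, so its Grundy value is 3.
Stack C is a plain Nim stack of size 7, so its Grundy value is 7.
The value of a disjunctive sum is the nim-sum of the parts.
Combined value = 10 ⊕ 3 ⊕ 7 = 14.

14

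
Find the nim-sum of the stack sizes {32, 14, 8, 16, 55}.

In binary:
  100000  (32)
  001110  (14)
  001000  (8)
  010000  (16)
  110111  (55)
  ------
  000001  (1)

1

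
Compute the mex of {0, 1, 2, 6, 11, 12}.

The values 0, 1, 2 are all present; 3 is the first non-negative integer missing from the set.

3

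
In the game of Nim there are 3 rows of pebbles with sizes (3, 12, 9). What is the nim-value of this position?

Nim-sum: 3 ^ 12 ^ 9 = 6.

6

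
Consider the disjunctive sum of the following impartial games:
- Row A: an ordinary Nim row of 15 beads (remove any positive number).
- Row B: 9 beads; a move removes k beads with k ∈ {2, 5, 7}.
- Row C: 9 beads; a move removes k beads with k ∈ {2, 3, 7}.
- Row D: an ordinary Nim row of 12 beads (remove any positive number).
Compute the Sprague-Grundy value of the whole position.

Row A is a plain Nim row of size 15, so its Grundy value is 15.
For row B, compute g(0), g(1), … with moves {2, 5, 7}:
k:     0  1  2  3  4  5  6  7  8  9
g(k):  0  0  1  1  0  2  1  3  2  2
So g(9) = 2.
Grundy values for row C (subtraction set {2, 3, 7}):
g(0) = mex{} = 0
g(1) = mex{} = 0
g(2) = mex{0} = 1
g(3) = mex{0} = 1
g(4) = mex{0,1} = 2
g(5) = mex{1} = 0
g(6) = mex{1,2} = 0
g(7) = mex{0,2} = 1
g(8) = mex{0} = 1
g(9) = mex{0,1} = 2
So g(9) = 2.
Row D is a plain Nim row of size 12, so its Grundy value is 12.
The value of a disjunctive sum is the nim-sum of the parts.
Combined value = 15 XOR 2 XOR 2 XOR 12 = 3.

3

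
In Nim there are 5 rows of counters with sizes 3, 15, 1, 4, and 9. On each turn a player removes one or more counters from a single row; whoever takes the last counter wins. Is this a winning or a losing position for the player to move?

Compute the nim-sum pairwise:
3 ^ 15 = 12
12 ^ 1 = 13
13 ^ 4 = 9
9 ^ 9 = 0
The nim-sum is 0, so this is a P-position: the player to move is in a losing position under optimal play.

Losing position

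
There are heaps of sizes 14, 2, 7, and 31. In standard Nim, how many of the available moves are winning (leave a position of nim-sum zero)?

Write each in binary and XOR column by column:
  01110  (14)
  00010  (2)
  00111  (7)
  11111  (31)
  -----
  10100  (20)
The overall nim-sum is X = 20. A heap of size p has a winning move iff p XOR X < p (reduce it to p XOR X).
  14: 14 XOR 20 = 26 ≥ 14 — no move.
  2: 2 XOR 20 = 22 ≥ 2 — no move.
  7: 7 XOR 20 = 19 ≥ 7 — no move.
  31: 31 XOR 20 = 11 < 31 — winning move (to 11).
That gives 1 winning move.

1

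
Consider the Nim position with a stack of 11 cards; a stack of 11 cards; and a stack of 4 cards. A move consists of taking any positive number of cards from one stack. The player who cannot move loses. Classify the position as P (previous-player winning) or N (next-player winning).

N-position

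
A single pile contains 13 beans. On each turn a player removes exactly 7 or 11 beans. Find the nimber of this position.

Build the Grundy sequence with g(k) = mex{g(k−s) : s ∈ {7, 11}, s ≤ k}:
g(0) = mex{} = 0
g(1) = mex{} = 0
g(2) = mex{} = 0
g(3) = mex{} = 0
g(4) = mex{} = 0
g(5) = mex{} = 0
g(6) = mex{} = 0
g(7) = mex{0} = 1
g(8) = mex{0} = 1
g(9) = mex{0} = 1
g(10) = mex{0} = 1
g(11) = mex{0} = 1
g(12) = mex{0} = 1
g(13) = mex{0} = 1
So g(13) = 1.

1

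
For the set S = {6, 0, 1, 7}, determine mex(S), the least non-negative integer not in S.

2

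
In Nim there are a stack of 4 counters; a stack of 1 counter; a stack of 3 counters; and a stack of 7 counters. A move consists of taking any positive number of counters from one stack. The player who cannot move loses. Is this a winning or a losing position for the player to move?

Winning position

Nim-sum: 4 XOR 1 XOR 3 XOR 7 = 1.
The nim-sum is 1 ≠ 0, so this is an N-position: the player to move can win.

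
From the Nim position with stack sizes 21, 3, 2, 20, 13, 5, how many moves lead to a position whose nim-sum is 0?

1

Compute the nim-sum pairwise:
21 XOR 3 = 22
22 XOR 2 = 20
20 XOR 20 = 0
0 XOR 13 = 13
13 XOR 5 = 8
The overall nim-sum is X = 8. A stack of size p has a winning move iff p XOR X < p (reduce it to p XOR X).
  21: 21 XOR 8 = 29 ≥ 21 — no move.
  3: 3 XOR 8 = 11 ≥ 3 — no move.
  2: 2 XOR 8 = 10 ≥ 2 — no move.
  20: 20 XOR 8 = 28 ≥ 20 — no move.
  13: 13 XOR 8 = 5 < 13 — winning move (to 5).
  5: 5 XOR 8 = 13 ≥ 5 — no move.
That gives 1 winning move.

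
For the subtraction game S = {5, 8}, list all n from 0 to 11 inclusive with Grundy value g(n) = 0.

0, 1, 2, 3, 4

Grundy values for subtraction set {5, 8}:
k:     0  1  2  3  4  5  6  7  8  9 10 11
g(k):  0  0  0  0  0  1  1  1  1  1  2  2
The P-positions (g = 0) in 0..11 are 0, 1, 2, 3, 4.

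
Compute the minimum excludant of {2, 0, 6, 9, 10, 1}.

3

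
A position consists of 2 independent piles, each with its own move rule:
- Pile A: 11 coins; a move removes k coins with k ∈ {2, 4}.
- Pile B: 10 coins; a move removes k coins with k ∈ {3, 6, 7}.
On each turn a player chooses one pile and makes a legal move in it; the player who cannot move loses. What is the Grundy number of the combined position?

2

For pile A, compute g(0), g(1), … with moves {2, 4}:
k:     0  1  2  3  4  5  6  7  8  9 10 11
g(k):  0  0  1  1  2  2  0  0  1  1  2  2
So g(11) = 2.
Grundy values for pile B (subtraction set {3, 6, 7}):
g(0) = mex{} = 0
g(1) = mex{} = 0
g(2) = mex{} = 0
g(3) = mex{0} = 1
g(4) = mex{0} = 1
g(5) = mex{0} = 1
g(6) = mex{0,1} = 2
g(7) = mex{0,1} = 2
g(8) = mex{0,1} = 2
g(9) = mex{0,1,2} = 3
g(10) = mex{1,2} = 0
So g(10) = 0.
The value of a disjunctive sum is the nim-sum of the parts.
Combined value = 2 ⊕ 0 = 2.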